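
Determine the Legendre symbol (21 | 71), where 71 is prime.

-1

Reciprocity: 21 ≡ 1 and 71 ≡ 3 (mod 4), so (21/71) = +(71/21).
Reduce top mod 21: now compute (8/21).
Pull out 2^3: since 21 ≡ 5 (mod 8), (2/21) = -1, so (2/21)^3 = -1.
Reached (1/21) = 1. Collecting the sign flips along the way, the symbol is -1.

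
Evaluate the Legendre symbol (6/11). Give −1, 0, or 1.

Euler's criterion: (6/11) ≡ 6^5 (mod 11).
6^2 ≡ 3 (mod 11)
6^4 ≡ 9 (mod 11)
6^5 = 6^(4+1) ≡ 10 (mod 11).
Result is 10 ≡ −1, so (6/11) = −1.

-1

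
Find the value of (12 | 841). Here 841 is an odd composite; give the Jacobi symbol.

Pull out 2^2: since 841 ≡ 1 (mod 8), (2/841) = +1, so (2/841)^2 = +1.
Reciprocity: 3 ≡ 3 and 841 ≡ 1 (mod 4), so (3/841) = +(841/3).
Reduce top mod 3: now compute (1/3).
Reached (1/3) = 1. Collecting the sign flips along the way, the symbol is +1.

1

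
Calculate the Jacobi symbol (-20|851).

First reduce: -20 ≡ 831 (mod 851).
Reciprocity: 831 ≡ 3 and 851 ≡ 3 (mod 4), so (831/851) = −(851/831).
Reduce top mod 831: now compute (20/831).
Pull out 2^2: since 831 ≡ 7 (mod 8), (2/831) = +1, so (2/831)^2 = +1.
Reciprocity: 5 ≡ 1 and 831 ≡ 3 (mod 4), so (5/831) = +(831/5).
Reduce top mod 5: now compute (1/5).
Reached (1/5) = 1. Collecting the sign flips along the way, the symbol is -1.

-1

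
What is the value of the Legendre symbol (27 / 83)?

Euler's criterion: (27/83) ≡ 27^41 (mod 83).
27^2 ≡ 65 (mod 83)
27^4 ≡ 75 (mod 83)
27^8 ≡ 64 (mod 83)
27^16 ≡ 29 (mod 83)
27^32 ≡ 11 (mod 83)
27^41 = 27^(32+8+1) ≡ 1 (mod 83).
Result is 1, so (27/83) = 1.

1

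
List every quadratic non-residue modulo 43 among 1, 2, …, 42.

Square k = 1,…,21 (k and 43−k give the same square):
1²=1, 2²=4, 3²=9, 4²=16, 5²=25, 6²=36, 7²≡6, 8²≡21, 9²≡38, 10²≡14, 11²≡35, 12²≡15, 13²≡40, 14²≡24, 15²≡10, 16²≡41, 17²≡31, 18²≡23, 19²≡17, 20²≡13, 21²≡11 (mod 43).
The residues are {1, 4, 6, 9, 10, 11, 13, 14, 15, 16, 17, 21, 23, 24, 25, 31, 35, 36, 38, 40, 41}; the non-residues are the remaining 21 nonzero classes.

2,3,5,7,8,12,18,19,20,22,26,27,28,29,30,32,33,34,37,39,42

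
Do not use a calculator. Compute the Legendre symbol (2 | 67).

-1

Euler's criterion: (2/67) ≡ 2^33 (mod 67).
2^2 ≡ 4 (mod 67)
2^4 ≡ 16 (mod 67)
2^8 ≡ 55 (mod 67)
2^16 ≡ 10 (mod 67)
2^32 ≡ 33 (mod 67)
2^33 = 2^(32+1) ≡ 66 (mod 67).
Result is 66 ≡ −1, so (2/67) = −1.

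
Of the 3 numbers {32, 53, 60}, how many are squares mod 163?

2

(32/163) = -1 → non-residue.
(53/163) = +1 → QR.
(60/163) = +1 → QR.
Total quadratic residues among the 3: 2.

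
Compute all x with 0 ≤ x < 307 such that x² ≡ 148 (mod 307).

122, 185

Since 307 ≡ 3 (mod 4), a square root of 148 is 148^((307+1)/4) = 148^77 mod 307.
Repeated squaring: 148^2≡107, 148^4≡90, 148^8≡118, 148^16≡109, 148^32≡215, 148^64≡175 (mod 307).
148^77 = 148^(64+8+4+1) ≡ 122 (mod 307).
Check: 122² = 14884 ≡ 148 (mod 307). The two roots are 122 and 185.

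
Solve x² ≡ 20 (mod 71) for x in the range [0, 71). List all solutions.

34, 37

Since 71 ≡ 3 (mod 4), a square root of 20 is 20^((71+1)/4) = 20^18 mod 71.
Repeated squaring: 20^2≡45, 20^4≡37, 20^8≡20, 20^16≡45 (mod 71).
20^18 = 20^(16+2) ≡ 37 (mod 71).
Check: 37² = 1369 ≡ 20 (mod 71). The two roots are 34 and 37.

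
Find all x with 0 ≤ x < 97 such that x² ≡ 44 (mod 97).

97 ≡ 1 (mod 4), so we find a root by search.
Trying successive values, 23² = 529 ≡ 44 (mod 97). The other root is 97 − 23 = 74.

23, 74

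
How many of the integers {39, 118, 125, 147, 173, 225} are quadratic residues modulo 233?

(39/233) = -1 → non-residue.
(118/233) = -1 → non-residue.
(125/233) = -1 → non-residue.
(147/233) = -1 → non-residue.
(173/233) = +1 → QR.
(225/233) = +1 → QR.
Total quadratic residues among the 6: 2.

2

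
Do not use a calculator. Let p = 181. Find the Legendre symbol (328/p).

1

Euler's criterion: (328/181) ≡ 147^90 (mod 181).
147^2 ≡ 70 (mod 181)
147^4 ≡ 13 (mod 181)
147^8 ≡ 169 (mod 181)
147^16 ≡ 144 (mod 181)
147^32 ≡ 102 (mod 181)
147^64 ≡ 87 (mod 181)
147^90 = 147^(64+16+8+2) ≡ 1 (mod 181).
Result is 1, so (328/181) = 1.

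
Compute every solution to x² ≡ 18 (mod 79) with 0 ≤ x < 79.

27, 52

Since 79 ≡ 3 (mod 4), a square root of 18 is 18^((79+1)/4) = 18^20 mod 79.
Repeated squaring: 18^2≡8, 18^4≡64, 18^8≡67, 18^16≡65 (mod 79).
18^20 = 18^(16+4) ≡ 52 (mod 79).
Check: 52² = 2704 ≡ 18 (mod 79). The two roots are 27 and 52.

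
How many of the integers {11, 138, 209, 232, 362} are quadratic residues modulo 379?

(11/379) = -1 → non-residue.
(138/379) = +1 → QR.
(209/379) = -1 → non-residue.
(232/379) = +1 → QR.
(362/379) = +1 → QR.
Total quadratic residues among the 5: 3.

3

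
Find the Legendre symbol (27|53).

Euler's criterion: (27/53) ≡ 27^26 (mod 53).
27^2 ≡ 40 (mod 53)
27^4 ≡ 10 (mod 53)
27^8 ≡ 47 (mod 53)
27^16 ≡ 36 (mod 53)
27^26 = 27^(16+8+2) ≡ 52 (mod 53).
Result is 52 ≡ −1, so (27/53) = −1.

-1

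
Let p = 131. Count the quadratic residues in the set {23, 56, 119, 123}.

1

(23/131) = -1 → non-residue.
(56/131) = -1 → non-residue.
(119/131) = -1 → non-residue.
(123/131) = +1 → QR.
Total quadratic residues among the 4: 1.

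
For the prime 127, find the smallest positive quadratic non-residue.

3

(2/127) = +1, so 2 is a residue.
(3/127) = −1, so 3 is the smallest positive non-residue mod 127.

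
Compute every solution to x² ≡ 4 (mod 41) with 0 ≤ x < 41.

2, 39

41 ≡ 1 (mod 4), so we find a root by search.
Trying successive values, 2² = 4 ≡ 4 (mod 41). The other root is 41 − 2 = 39.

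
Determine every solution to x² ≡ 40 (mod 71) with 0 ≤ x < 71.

Since 71 ≡ 3 (mod 4), a square root of 40 is 40^((71+1)/4) = 40^18 mod 71.
Repeated squaring: 40^2≡38, 40^4≡24, 40^8≡8, 40^16≡64 (mod 71).
40^18 = 40^(16+2) ≡ 18 (mod 71).
Check: 18² = 324 ≡ 40 (mod 71). The two roots are 18 and 53.

18, 53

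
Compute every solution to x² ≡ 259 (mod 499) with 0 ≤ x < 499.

Since 499 ≡ 3 (mod 4), a square root of 259 is 259^((499+1)/4) = 259^125 mod 499.
Repeated squaring: 259^2≡215, 259^4≡317, 259^8≡190, 259^16≡172, 259^32≡143, 259^64≡489 (mod 499).
259^125 = 259^(64+32+16+8+4+1) ≡ 88 (mod 499).
Check: 88² = 7744 ≡ 259 (mod 499). The two roots are 88 and 411.

88, 411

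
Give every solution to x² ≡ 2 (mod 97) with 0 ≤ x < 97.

14, 83

97 ≡ 1 (mod 4), so we find a root by search.
Trying successive values, 14² = 196 ≡ 2 (mod 97). The other root is 97 − 14 = 83.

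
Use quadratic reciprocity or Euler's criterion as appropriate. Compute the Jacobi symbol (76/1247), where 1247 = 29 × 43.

1

Pull out 2^2: since 1247 ≡ 7 (mod 8), (2/1247) = +1, so (2/1247)^2 = +1.
Reciprocity: 19 ≡ 3 and 1247 ≡ 3 (mod 4), so (19/1247) = −(1247/19).
Reduce top mod 19: now compute (12/19).
Pull out 2^2: since 19 ≡ 3 (mod 8), (2/19) = -1, so (2/19)^2 = +1.
Reciprocity: 3 ≡ 3 and 19 ≡ 3 (mod 4), so (3/19) = −(19/3).
Reduce top mod 3: now compute (1/3).
Reached (1/3) = 1. Collecting the sign flips along the way, the symbol is +1.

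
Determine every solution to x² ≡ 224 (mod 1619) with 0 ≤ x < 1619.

617, 1002

Since 1619 ≡ 3 (mod 4), a square root of 224 is 224^((1619+1)/4) = 224^405 mod 1619.
Repeated squaring: 224^2≡1606, 224^4≡169, 224^8≡1038, 224^16≡809, 224^32≡405, 224^64≡506, 224^128≡234, 224^256≡1329 (mod 1619).
224^405 = 224^(256+128+16+4+1) ≡ 1002 (mod 1619).
Check: 1002² = 1004004 ≡ 224 (mod 1619). The two roots are 617 and 1002.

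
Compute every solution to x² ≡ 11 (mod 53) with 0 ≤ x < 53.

8, 45

53 ≡ 1 (mod 4), so we find a root by search.
Trying successive values, 8² = 64 ≡ 11 (mod 53). The other root is 53 − 8 = 45.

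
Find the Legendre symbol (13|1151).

-1

Euler's criterion: (13/1151) ≡ 13^575 (mod 1151).
13^2 ≡ 169 (mod 1151)
13^4 ≡ 937 (mod 1151)
13^8 ≡ 907 (mod 1151)
13^16 ≡ 835 (mod 1151)
13^32 ≡ 870 (mod 1151)
13^64 ≡ 693 (mod 1151)
13^128 ≡ 282 (mod 1151)
13^256 ≡ 105 (mod 1151)
13^512 ≡ 666 (mod 1151)
13^575 = 13^(512+32+16+8+4+2+1) ≡ 1150 (mod 1151).
Result is 1150 ≡ −1, so (13/1151) = −1.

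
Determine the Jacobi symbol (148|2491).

Pull out 2^2: since 2491 ≡ 3 (mod 8), (2/2491) = -1, so (2/2491)^2 = +1.
Reciprocity: 37 ≡ 1 and 2491 ≡ 3 (mod 4), so (37/2491) = +(2491/37).
Reduce top mod 37: now compute (12/37).
Pull out 2^2: since 37 ≡ 5 (mod 8), (2/37) = -1, so (2/37)^2 = +1.
Reciprocity: 3 ≡ 3 and 37 ≡ 1 (mod 4), so (3/37) = +(37/3).
Reduce top mod 3: now compute (1/3).
Reached (1/3) = 1. Collecting the sign flips along the way, the symbol is +1.

1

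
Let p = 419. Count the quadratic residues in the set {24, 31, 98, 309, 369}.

(24/419) = -1 → non-residue.
(31/419) = -1 → non-residue.
(98/419) = -1 → non-residue.
(309/419) = -1 → non-residue.
(369/419) = +1 → QR.
Total quadratic residues among the 5: 1.

1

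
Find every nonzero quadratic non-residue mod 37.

Square k = 1,…,18 (k and 37−k give the same square):
1²=1, 2²=4, 3²=9, 4²=16, 5²=25, 6²=36, 7²≡12, 8²≡27, 9²≡7, 10²≡26, 11²≡10, 12²≡33, 13²≡21, 14²≡11, 15²≡3, 16²≡34, 17²≡30, 18²≡28 (mod 37).
The residues are {1, 3, 4, 7, 9, 10, 11, 12, 16, 21, 25, 26, 27, 28, 30, 33, 34, 36}; the non-residues are the remaining 18 nonzero classes.

2, 5, 6, 8, 13, 14, 15, 17, 18, 19, 20, 22, 23, 24, 29, 31, 32, 35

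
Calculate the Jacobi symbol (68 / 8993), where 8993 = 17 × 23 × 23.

Pull out 2^2: since 8993 ≡ 1 (mod 8), (2/8993) = +1, so (2/8993)^2 = +1.
Reciprocity: 17 ≡ 1 and 8993 ≡ 1 (mod 4), so (17/8993) = +(8993/17).
Reduce top mod 17: now compute (0/17).
Top reduces to 0: gcd > 1, so the symbol is 0.

0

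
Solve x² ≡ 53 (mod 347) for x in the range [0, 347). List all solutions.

Since 347 ≡ 3 (mod 4), a square root of 53 is 53^((347+1)/4) = 53^87 mod 347.
Repeated squaring: 53^2≡33, 53^4≡48, 53^8≡222, 53^16≡10, 53^32≡100, 53^64≡284 (mod 347).
53^87 = 53^(64+16+4+2+1) ≡ 327 (mod 347).
Check: 327² = 106929 ≡ 53 (mod 347). The two roots are 20 and 327.

20, 327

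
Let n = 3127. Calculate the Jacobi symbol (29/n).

Reciprocity: 29 ≡ 1 and 3127 ≡ 3 (mod 4), so (29/3127) = +(3127/29).
Reduce top mod 29: now compute (24/29).
Pull out 2^3: since 29 ≡ 5 (mod 8), (2/29) = -1, so (2/29)^3 = -1.
Reciprocity: 3 ≡ 3 and 29 ≡ 1 (mod 4), so (3/29) = +(29/3).
Reduce top mod 3: now compute (2/3).
Pull out 2: since 3 ≡ 3 (mod 8), (2/3) = -1.
Reached (1/3) = 1. Collecting the sign flips along the way, the symbol is +1.

1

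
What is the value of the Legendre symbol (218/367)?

Pull out 2: since 367 ≡ 7 (mod 8), (2/367) = +1.
Reciprocity: 109 ≡ 1 and 367 ≡ 3 (mod 4), so (109/367) = +(367/109).
Reduce top mod 109: now compute (40/109).
Pull out 2^3: since 109 ≡ 5 (mod 8), (2/109) = -1, so (2/109)^3 = -1.
Reciprocity: 5 ≡ 1 and 109 ≡ 1 (mod 4), so (5/109) = +(109/5).
Reduce top mod 5: now compute (4/5).
Pull out 2^2: since 5 ≡ 5 (mod 8), (2/5) = -1, so (2/5)^2 = +1.
Reached (1/5) = 1. Collecting the sign flips along the way, the symbol is -1.

-1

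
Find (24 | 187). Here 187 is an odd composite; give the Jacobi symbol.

Pull out 2^3: since 187 ≡ 3 (mod 8), (2/187) = -1, so (2/187)^3 = -1.
Reciprocity: 3 ≡ 3 and 187 ≡ 3 (mod 4), so (3/187) = −(187/3).
Reduce top mod 3: now compute (1/3).
Reached (1/3) = 1. Collecting the sign flips along the way, the symbol is +1.

1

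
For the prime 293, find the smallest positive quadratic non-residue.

(2/293) = −1, so 2 is the smallest positive non-residue mod 293.

2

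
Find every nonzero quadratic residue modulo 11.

Square k = 1,…,5 (k and 11−k give the same square):
1²=1, 2²=4, 3²=9, 4²≡5, 5²≡3 (mod 11).
So the quadratic residues mod 11 are {1, 3, 4, 5, 9}.

1, 3, 4, 5, 9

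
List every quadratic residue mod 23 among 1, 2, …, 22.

1,2,3,4,6,8,9,12,13,16,18

Square k = 1,…,11 (k and 23−k give the same square):
1²=1, 2²=4, 3²=9, 4²=16, 5²≡2, 6²≡13, 7²≡3, 8²≡18, 9²≡12, 10²≡8, 11²≡6 (mod 23).
So the quadratic residues mod 23 are {1, 2, 3, 4, 6, 8, 9, 12, 13, 16, 18}.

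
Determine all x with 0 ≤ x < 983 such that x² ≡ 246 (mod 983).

491, 492

Since 983 ≡ 3 (mod 4), a square root of 246 is 246^((983+1)/4) = 246^246 mod 983.
Repeated squaring: 246^2≡553, 246^4≡96, 246^8≡369, 246^16≡507, 246^32≡486, 246^64≡276, 246^128≡485 (mod 983).
246^246 = 246^(128+64+32+16+4+2) ≡ 492 (mod 983).
Check: 492² = 242064 ≡ 246 (mod 983). The two roots are 491 and 492.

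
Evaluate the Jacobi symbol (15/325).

Reciprocity: 15 ≡ 3 and 325 ≡ 1 (mod 4), so (15/325) = +(325/15).
Reduce top mod 15: now compute (10/15).
Pull out 2: since 15 ≡ 7 (mod 8), (2/15) = +1.
Reciprocity: 5 ≡ 1 and 15 ≡ 3 (mod 4), so (5/15) = +(15/5).
Reduce top mod 5: now compute (0/5).
Top reduces to 0: gcd > 1, so the symbol is 0.

0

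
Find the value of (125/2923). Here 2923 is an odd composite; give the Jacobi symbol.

Reciprocity: 125 ≡ 1 and 2923 ≡ 3 (mod 4), so (125/2923) = +(2923/125).
Reduce top mod 125: now compute (48/125).
Pull out 2^4: since 125 ≡ 5 (mod 8), (2/125) = -1, so (2/125)^4 = +1.
Reciprocity: 3 ≡ 3 and 125 ≡ 1 (mod 4), so (3/125) = +(125/3).
Reduce top mod 3: now compute (2/3).
Pull out 2: since 3 ≡ 3 (mod 8), (2/3) = -1.
Reached (1/3) = 1. Collecting the sign flips along the way, the symbol is -1.

-1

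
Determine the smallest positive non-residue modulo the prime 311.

11

(2/311) = +1, so 2 is a residue.
(3/311) = +1, so 3 is a residue.
(4/311) = +1, so 4 is a residue.
(5/311) = +1, so 5 is a residue.
(6/311) = +1, so 6 is a residue.
(7/311) = +1, so 7 is a residue.
(8/311) = +1, so 8 is a residue.
(9/311) = +1, so 9 is a residue.
(10/311) = +1, so 10 is a residue.
(11/311) = −1, so 11 is the smallest positive non-residue mod 311.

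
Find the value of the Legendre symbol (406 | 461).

-1

Euler's criterion: (406/461) ≡ 406^230 (mod 461).
406^2 ≡ 259 (mod 461)
406^4 ≡ 236 (mod 461)
406^8 ≡ 376 (mod 461)
406^16 ≡ 310 (mod 461)
406^32 ≡ 212 (mod 461)
406^64 ≡ 227 (mod 461)
406^128 ≡ 358 (mod 461)
406^230 = 406^(128+64+32+4+2) ≡ 460 (mod 461).
Result is 460 ≡ −1, so (406/461) = −1.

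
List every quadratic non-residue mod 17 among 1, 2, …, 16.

3 5 6 7 10 11 12 14

Square k = 1,…,8 (k and 17−k give the same square):
1²=1, 2²=4, 3²=9, 4²=16, 5²≡8, 6²≡2, 7²≡15, 8²≡13 (mod 17).
The residues are {1, 2, 4, 8, 9, 13, 15, 16}; the non-residues are the remaining 8 nonzero classes.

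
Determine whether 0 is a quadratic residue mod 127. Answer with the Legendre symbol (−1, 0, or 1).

0

Top reduces to 0: gcd > 1, so the symbol is 0.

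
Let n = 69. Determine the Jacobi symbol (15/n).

Reciprocity: 15 ≡ 3 and 69 ≡ 1 (mod 4), so (15/69) = +(69/15).
Reduce top mod 15: now compute (9/15).
Reciprocity: 9 ≡ 1 and 15 ≡ 3 (mod 4), so (9/15) = +(15/9).
Reduce top mod 9: now compute (6/9).
Pull out 2: since 9 ≡ 1 (mod 8), (2/9) = +1.
Reciprocity: 3 ≡ 3 and 9 ≡ 1 (mod 4), so (3/9) = +(9/3).
Reduce top mod 3: now compute (0/3).
Top reduces to 0: gcd > 1, so the symbol is 0.

0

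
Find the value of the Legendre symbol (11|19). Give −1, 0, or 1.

1

Reciprocity: 11 ≡ 3 and 19 ≡ 3 (mod 4), so (11/19) = −(19/11).
Reduce top mod 11: now compute (8/11).
Pull out 2^3: since 11 ≡ 3 (mod 8), (2/11) = -1, so (2/11)^3 = -1.
Reached (1/11) = 1. Collecting the sign flips along the way, the symbol is +1.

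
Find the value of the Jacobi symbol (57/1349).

Reciprocity: 57 ≡ 1 and 1349 ≡ 1 (mod 4), so (57/1349) = +(1349/57).
Reduce top mod 57: now compute (38/57).
Pull out 2: since 57 ≡ 1 (mod 8), (2/57) = +1.
Reciprocity: 19 ≡ 3 and 57 ≡ 1 (mod 4), so (19/57) = +(57/19).
Reduce top mod 19: now compute (0/19).
Top reduces to 0: gcd > 1, so the symbol is 0.

0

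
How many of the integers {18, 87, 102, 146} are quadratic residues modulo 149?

1

(18/149) = -1 → non-residue.
(87/149) = -1 → non-residue.
(102/149) = +1 → QR.
(146/149) = -1 → non-residue.
Total quadratic residues among the 4: 1.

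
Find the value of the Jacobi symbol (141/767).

Reciprocity: 141 ≡ 1 and 767 ≡ 3 (mod 4), so (141/767) = +(767/141).
Reduce top mod 141: now compute (62/141).
Pull out 2: since 141 ≡ 5 (mod 8), (2/141) = -1.
Reciprocity: 31 ≡ 3 and 141 ≡ 1 (mod 4), so (31/141) = +(141/31).
Reduce top mod 31: now compute (17/31).
Reciprocity: 17 ≡ 1 and 31 ≡ 3 (mod 4), so (17/31) = +(31/17).
Reduce top mod 17: now compute (14/17).
Pull out 2: since 17 ≡ 1 (mod 8), (2/17) = +1.
Reciprocity: 7 ≡ 3 and 17 ≡ 1 (mod 4), so (7/17) = +(17/7).
Reduce top mod 7: now compute (3/7).
Reciprocity: 3 ≡ 3 and 7 ≡ 3 (mod 4), so (3/7) = −(7/3).
Reduce top mod 3: now compute (1/3).
Reached (1/3) = 1. Collecting the sign flips along the way, the symbol is +1.

1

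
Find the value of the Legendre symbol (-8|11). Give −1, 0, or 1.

1

First reduce: -8 ≡ 3 (mod 11).
Reciprocity: 3 ≡ 3 and 11 ≡ 3 (mod 4), so (3/11) = −(11/3).
Reduce top mod 3: now compute (2/3).
Pull out 2: since 3 ≡ 3 (mod 8), (2/3) = -1.
Reached (1/3) = 1. Collecting the sign flips along the way, the symbol is +1.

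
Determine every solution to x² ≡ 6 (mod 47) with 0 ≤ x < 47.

10, 37

Since 47 ≡ 3 (mod 4), a square root of 6 is 6^((47+1)/4) = 6^12 mod 47.
Repeated squaring: 6^2≡36, 6^4≡27, 6^8≡24 (mod 47).
6^12 = 6^(8+4) ≡ 37 (mod 47).
Check: 37² = 1369 ≡ 6 (mod 47). The two roots are 10 and 37.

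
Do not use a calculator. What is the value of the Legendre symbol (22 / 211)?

Pull out 2: since 211 ≡ 3 (mod 8), (2/211) = -1.
Reciprocity: 11 ≡ 3 and 211 ≡ 3 (mod 4), so (11/211) = −(211/11).
Reduce top mod 11: now compute (2/11).
Pull out 2: since 11 ≡ 3 (mod 8), (2/11) = -1.
Reached (1/11) = 1. Collecting the sign flips along the way, the symbol is -1.

-1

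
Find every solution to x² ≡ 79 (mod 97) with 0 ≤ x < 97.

97 ≡ 1 (mod 4), so we find a root by search.
Trying successive values, 46² = 2116 ≡ 79 (mod 97). The other root is 97 − 46 = 51.

46, 51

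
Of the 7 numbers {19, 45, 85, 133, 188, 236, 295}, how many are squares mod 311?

(19/311) = -1 → non-residue.
(45/311) = +1 → QR.
(85/311) = -1 → non-residue.
(133/311) = -1 → non-residue.
(188/311) = +1 → QR.
(236/311) = -1 → non-residue.
(295/311) = -1 → non-residue.
Total quadratic residues among the 7: 2.

2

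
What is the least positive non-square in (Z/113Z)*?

(2/113) = +1, so 2 is a residue.
(3/113) = −1, so 3 is the smallest positive non-residue mod 113.

3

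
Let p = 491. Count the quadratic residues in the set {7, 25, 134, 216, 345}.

(7/491) = -1 → non-residue.
(25/491) = +1 → QR.
(134/491) = +1 → QR.
(216/491) = -1 → non-residue.
(345/491) = -1 → non-residue.
Total quadratic residues among the 5: 2.

2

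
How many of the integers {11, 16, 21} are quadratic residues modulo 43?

(11/43) = +1 → QR.
(16/43) = +1 → QR.
(21/43) = +1 → QR.
Total quadratic residues among the 3: 3.

3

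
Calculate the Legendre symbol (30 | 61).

Pull out 2: since 61 ≡ 5 (mod 8), (2/61) = -1.
Reciprocity: 15 ≡ 3 and 61 ≡ 1 (mod 4), so (15/61) = +(61/15).
Reduce top mod 15: now compute (1/15).
Reached (1/15) = 1. Collecting the sign flips along the way, the symbol is -1.

-1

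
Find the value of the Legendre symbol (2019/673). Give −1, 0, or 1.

First reduce: 2019 ≡ 0 (mod 673).
Top reduces to 0: gcd > 1, so the symbol is 0.

0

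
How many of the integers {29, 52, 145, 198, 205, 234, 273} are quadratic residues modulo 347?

3

(29/347) = +1 → QR.
(52/347) = +1 → QR.
(145/347) = -1 → non-residue.
(198/347) = -1 → non-residue.
(205/347) = +1 → QR.
(234/347) = -1 → non-residue.
(273/347) = -1 → non-residue.
Total quadratic residues among the 7: 3.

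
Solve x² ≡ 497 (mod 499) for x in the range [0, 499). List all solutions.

Since 499 ≡ 3 (mod 4), a square root of 497 is 497^((499+1)/4) = 497^125 mod 499.
Repeated squaring: 497^2≡4, 497^4≡16, 497^8≡256, 497^16≡167, 497^32≡444, 497^64≡31 (mod 499).
497^125 = 497^(64+32+16+8+4+1) ≡ 67 (mod 499).
Check: 67² = 4489 ≡ 497 (mod 499). The two roots are 67 and 432.

67, 432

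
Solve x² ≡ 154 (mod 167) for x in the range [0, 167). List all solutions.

Since 167 ≡ 3 (mod 4), a square root of 154 is 154^((167+1)/4) = 154^42 mod 167.
Repeated squaring: 154^2≡2, 154^4≡4, 154^8≡16, 154^16≡89, 154^32≡72 (mod 167).
154^42 = 154^(32+8+2) ≡ 133 (mod 167).
Check: 133² = 17689 ≡ 154 (mod 167). The two roots are 34 and 133.

34, 133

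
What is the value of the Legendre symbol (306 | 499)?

Pull out 2: since 499 ≡ 3 (mod 8), (2/499) = -1.
Reciprocity: 153 ≡ 1 and 499 ≡ 3 (mod 4), so (153/499) = +(499/153).
Reduce top mod 153: now compute (40/153).
Pull out 2^3: since 153 ≡ 1 (mod 8), (2/153) = +1, so (2/153)^3 = +1.
Reciprocity: 5 ≡ 1 and 153 ≡ 1 (mod 4), so (5/153) = +(153/5).
Reduce top mod 5: now compute (3/5).
Reciprocity: 3 ≡ 3 and 5 ≡ 1 (mod 4), so (3/5) = +(5/3).
Reduce top mod 3: now compute (2/3).
Pull out 2: since 3 ≡ 3 (mod 8), (2/3) = -1.
Reached (1/3) = 1. Collecting the sign flips along the way, the symbol is +1.

1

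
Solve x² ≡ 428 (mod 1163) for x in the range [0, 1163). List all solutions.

191, 972

Since 1163 ≡ 3 (mod 4), a square root of 428 is 428^((1163+1)/4) = 428^291 mod 1163.
Repeated squaring: 428^2≡593, 428^4≡423, 428^8≡990, 428^16≡854, 428^32≡115, 428^64≡432, 428^128≡544, 428^256≡534 (mod 1163).
428^291 = 428^(256+32+2+1) ≡ 972 (mod 1163).
Check: 972² = 944784 ≡ 428 (mod 1163). The two roots are 191 and 972.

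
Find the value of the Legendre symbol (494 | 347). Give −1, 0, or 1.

1

First reduce: 494 ≡ 147 (mod 347).
Reciprocity: 147 ≡ 3 and 347 ≡ 3 (mod 4), so (147/347) = −(347/147).
Reduce top mod 147: now compute (53/147).
Reciprocity: 53 ≡ 1 and 147 ≡ 3 (mod 4), so (53/147) = +(147/53).
Reduce top mod 53: now compute (41/53).
Reciprocity: 41 ≡ 1 and 53 ≡ 1 (mod 4), so (41/53) = +(53/41).
Reduce top mod 41: now compute (12/41).
Pull out 2^2: since 41 ≡ 1 (mod 8), (2/41) = +1, so (2/41)^2 = +1.
Reciprocity: 3 ≡ 3 and 41 ≡ 1 (mod 4), so (3/41) = +(41/3).
Reduce top mod 3: now compute (2/3).
Pull out 2: since 3 ≡ 3 (mod 8), (2/3) = -1.
Reached (1/3) = 1. Collecting the sign flips along the way, the symbol is +1.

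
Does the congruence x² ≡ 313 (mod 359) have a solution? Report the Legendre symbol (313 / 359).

Reciprocity: 313 ≡ 1 and 359 ≡ 3 (mod 4), so (313/359) = +(359/313).
Reduce top mod 313: now compute (46/313).
Pull out 2: since 313 ≡ 1 (mod 8), (2/313) = +1.
Reciprocity: 23 ≡ 3 and 313 ≡ 1 (mod 4), so (23/313) = +(313/23).
Reduce top mod 23: now compute (14/23).
Pull out 2: since 23 ≡ 7 (mod 8), (2/23) = +1.
Reciprocity: 7 ≡ 3 and 23 ≡ 3 (mod 4), so (7/23) = −(23/7).
Reduce top mod 7: now compute (2/7).
Pull out 2: since 7 ≡ 7 (mod 8), (2/7) = +1.
Reached (1/7) = 1. Collecting the sign flips along the way, the symbol is -1.

-1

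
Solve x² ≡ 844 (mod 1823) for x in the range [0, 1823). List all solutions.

Since 1823 ≡ 3 (mod 4), a square root of 844 is 844^((1823+1)/4) = 844^456 mod 1823.
Repeated squaring: 844^2≡1366, 844^4≡1027, 844^8≡1035, 844^16≡1124, 844^32≡37, 844^64≡1369, 844^128≡117, 844^256≡928 (mod 1823).
844^456 = 844^(256+128+64+8) ≡ 332 (mod 1823).
Check: 332² = 110224 ≡ 844 (mod 1823). The two roots are 332 and 1491.

332, 1491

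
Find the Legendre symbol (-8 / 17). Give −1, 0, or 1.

1

First reduce: -8 ≡ 9 (mod 17).
Reciprocity: 9 ≡ 1 and 17 ≡ 1 (mod 4), so (9/17) = +(17/9).
Reduce top mod 9: now compute (8/9).
Pull out 2^3: since 9 ≡ 1 (mod 8), (2/9) = +1, so (2/9)^3 = +1.
Reached (1/9) = 1. Collecting the sign flips along the way, the symbol is +1.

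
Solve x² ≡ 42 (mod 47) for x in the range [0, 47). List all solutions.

Since 47 ≡ 3 (mod 4), a square root of 42 is 42^((47+1)/4) = 42^12 mod 47.
Repeated squaring: 42^2≡25, 42^4≡14, 42^8≡8 (mod 47).
42^12 = 42^(8+4) ≡ 18 (mod 47).
Check: 18² = 324 ≡ 42 (mod 47). The two roots are 18 and 29.

18, 29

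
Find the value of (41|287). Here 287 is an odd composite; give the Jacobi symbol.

0

Reciprocity: 41 ≡ 1 and 287 ≡ 3 (mod 4), so (41/287) = +(287/41).
Reduce top mod 41: now compute (0/41).
Top reduces to 0: gcd > 1, so the symbol is 0.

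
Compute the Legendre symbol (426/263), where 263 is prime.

Euler's criterion: (426/263) ≡ 163^131 (mod 263).
163^2 ≡ 6 (mod 263)
163^4 ≡ 36 (mod 263)
163^8 ≡ 244 (mod 263)
163^16 ≡ 98 (mod 263)
163^32 ≡ 136 (mod 263)
163^64 ≡ 86 (mod 263)
163^128 ≡ 32 (mod 263)
163^131 = 163^(128+2+1) ≡ 262 (mod 263).
Result is 262 ≡ −1, so (426/263) = −1.

-1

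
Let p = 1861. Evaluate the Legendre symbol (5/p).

1

Reciprocity: 5 ≡ 1 and 1861 ≡ 1 (mod 4), so (5/1861) = +(1861/5).
Reduce top mod 5: now compute (1/5).
Reached (1/5) = 1. Collecting the sign flips along the way, the symbol is +1.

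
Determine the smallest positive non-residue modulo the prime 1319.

13

(2/1319) = +1, so 2 is a residue.
(3/1319) = +1, so 3 is a residue.
(4/1319) = +1, so 4 is a residue.
(5/1319) = +1, so 5 is a residue.
(6/1319) = +1, so 6 is a residue.
(7/1319) = +1, so 7 is a residue.
(8/1319) = +1, so 8 is a residue.
(9/1319) = +1, so 9 is a residue.
(10/1319) = +1, so 10 is a residue.
(11/1319) = +1, so 11 is a residue.
(12/1319) = +1, so 12 is a residue.
(13/1319) = −1, so 13 is the smallest positive non-residue mod 1319.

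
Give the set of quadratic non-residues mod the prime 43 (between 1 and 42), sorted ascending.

Square k = 1,…,21 (k and 43−k give the same square):
1²=1, 2²=4, 3²=9, 4²=16, 5²=25, 6²=36, 7²≡6, 8²≡21, 9²≡38, 10²≡14, 11²≡35, 12²≡15, 13²≡40, 14²≡24, 15²≡10, 16²≡41, 17²≡31, 18²≡23, 19²≡17, 20²≡13, 21²≡11 (mod 43).
The residues are {1, 4, 6, 9, 10, 11, 13, 14, 15, 16, 17, 21, 23, 24, 25, 31, 35, 36, 38, 40, 41}; the non-residues are the remaining 21 nonzero classes.

2 3 5 7 8 12 18 19 20 22 26 27 28 29 30 32 33 34 37 39 42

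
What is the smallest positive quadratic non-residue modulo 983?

(2/983) = +1, so 2 is a residue.
(3/983) = +1, so 3 is a residue.
(4/983) = +1, so 4 is a residue.
(5/983) = −1, so 5 is the smallest positive non-residue mod 983.

5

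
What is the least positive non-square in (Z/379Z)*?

(2/379) = −1, so 2 is the smallest positive non-residue mod 379.

2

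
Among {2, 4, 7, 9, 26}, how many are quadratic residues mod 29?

3

(2/29) = -1 → non-residue.
(4/29) = +1 → QR.
(7/29) = +1 → QR.
(9/29) = +1 → QR.
(26/29) = -1 → non-residue.
Total quadratic residues among the 5: 3.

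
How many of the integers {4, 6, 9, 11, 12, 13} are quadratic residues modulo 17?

3

(4/17) = +1 → QR.
(6/17) = -1 → non-residue.
(9/17) = +1 → QR.
(11/17) = -1 → non-residue.
(12/17) = -1 → non-residue.
(13/17) = +1 → QR.
Total quadratic residues among the 6: 3.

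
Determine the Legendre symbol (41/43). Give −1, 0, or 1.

1

Reciprocity: 41 ≡ 1 and 43 ≡ 3 (mod 4), so (41/43) = +(43/41).
Reduce top mod 41: now compute (2/41).
Pull out 2: since 41 ≡ 1 (mod 8), (2/41) = +1.
Reached (1/41) = 1. Collecting the sign flips along the way, the symbol is +1.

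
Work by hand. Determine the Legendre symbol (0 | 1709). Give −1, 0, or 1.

0

Top reduces to 0: gcd > 1, so the symbol is 0.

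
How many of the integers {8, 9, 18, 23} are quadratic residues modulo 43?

2

(8/43) = -1 → non-residue.
(9/43) = +1 → QR.
(18/43) = -1 → non-residue.
(23/43) = +1 → QR.
Total quadratic residues among the 4: 2.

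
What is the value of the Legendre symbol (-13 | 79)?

-1

First reduce: -13 ≡ 66 (mod 79).
Pull out 2: since 79 ≡ 7 (mod 8), (2/79) = +1.
Reciprocity: 33 ≡ 1 and 79 ≡ 3 (mod 4), so (33/79) = +(79/33).
Reduce top mod 33: now compute (13/33).
Reciprocity: 13 ≡ 1 and 33 ≡ 1 (mod 4), so (13/33) = +(33/13).
Reduce top mod 13: now compute (7/13).
Reciprocity: 7 ≡ 3 and 13 ≡ 1 (mod 4), so (7/13) = +(13/7).
Reduce top mod 7: now compute (6/7).
Pull out 2: since 7 ≡ 7 (mod 8), (2/7) = +1.
Reciprocity: 3 ≡ 3 and 7 ≡ 3 (mod 4), so (3/7) = −(7/3).
Reduce top mod 3: now compute (1/3).
Reached (1/3) = 1. Collecting the sign flips along the way, the symbol is -1.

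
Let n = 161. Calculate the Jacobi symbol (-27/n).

-1

First reduce: -27 ≡ 134 (mod 161).
Pull out 2: since 161 ≡ 1 (mod 8), (2/161) = +1.
Reciprocity: 67 ≡ 3 and 161 ≡ 1 (mod 4), so (67/161) = +(161/67).
Reduce top mod 67: now compute (27/67).
Reciprocity: 27 ≡ 3 and 67 ≡ 3 (mod 4), so (27/67) = −(67/27).
Reduce top mod 27: now compute (13/27).
Reciprocity: 13 ≡ 1 and 27 ≡ 3 (mod 4), so (13/27) = +(27/13).
Reduce top mod 13: now compute (1/13).
Reached (1/13) = 1. Collecting the sign flips along the way, the symbol is -1.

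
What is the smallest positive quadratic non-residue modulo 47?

5

(2/47) = +1, so 2 is a residue.
(3/47) = +1, so 3 is a residue.
(4/47) = +1, so 4 is a residue.
(5/47) = −1, so 5 is the smallest positive non-residue mod 47.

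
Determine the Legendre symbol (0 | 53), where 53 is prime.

Top reduces to 0: gcd > 1, so the symbol is 0.

0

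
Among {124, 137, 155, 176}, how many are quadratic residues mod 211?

2

(124/211) = -1 → non-residue.
(137/211) = +1 → QR.
(155/211) = -1 → non-residue.
(176/211) = +1 → QR.
Total quadratic residues among the 4: 2.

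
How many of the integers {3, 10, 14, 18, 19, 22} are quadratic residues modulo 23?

2

(3/23) = +1 → QR.
(10/23) = -1 → non-residue.
(14/23) = -1 → non-residue.
(18/23) = +1 → QR.
(19/23) = -1 → non-residue.
(22/23) = -1 → non-residue.
Total quadratic residues among the 6: 2.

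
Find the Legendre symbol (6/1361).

-1

Pull out 2: since 1361 ≡ 1 (mod 8), (2/1361) = +1.
Reciprocity: 3 ≡ 3 and 1361 ≡ 1 (mod 4), so (3/1361) = +(1361/3).
Reduce top mod 3: now compute (2/3).
Pull out 2: since 3 ≡ 3 (mod 8), (2/3) = -1.
Reached (1/3) = 1. Collecting the sign flips along the way, the symbol is -1.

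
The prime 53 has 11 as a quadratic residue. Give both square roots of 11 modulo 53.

8, 45

53 ≡ 1 (mod 4), so we find a root by search.
Trying successive values, 8² = 64 ≡ 11 (mod 53). The other root is 53 − 8 = 45.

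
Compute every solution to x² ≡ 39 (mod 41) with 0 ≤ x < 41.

11, 30

41 ≡ 1 (mod 4), so we find a root by search.
Trying successive values, 11² = 121 ≡ 39 (mod 41). The other root is 41 − 11 = 30.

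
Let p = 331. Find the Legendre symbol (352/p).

Euler's criterion: (352/331) ≡ 21^165 (mod 331).
21^2 ≡ 110 (mod 331)
21^4 ≡ 184 (mod 331)
21^8 ≡ 94 (mod 331)
21^16 ≡ 230 (mod 331)
21^32 ≡ 271 (mod 331)
21^64 ≡ 290 (mod 331)
21^128 ≡ 26 (mod 331)
21^165 = 21^(128+32+4+1) ≡ 1 (mod 331).
Result is 1, so (352/331) = 1.

1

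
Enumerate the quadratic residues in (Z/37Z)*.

1, 3, 4, 7, 9, 10, 11, 12, 16, 21, 25, 26, 27, 28, 30, 33, 34, 36

Square k = 1,…,18 (k and 37−k give the same square):
1²=1, 2²=4, 3²=9, 4²=16, 5²=25, 6²=36, 7²≡12, 8²≡27, 9²≡7, 10²≡26, 11²≡10, 12²≡33, 13²≡21, 14²≡11, 15²≡3, 16²≡34, 17²≡30, 18²≡28 (mod 37).
So the quadratic residues mod 37 are {1, 3, 4, 7, 9, 10, 11, 12, 16, 21, 25, 26, 27, 28, 30, 33, 34, 36}.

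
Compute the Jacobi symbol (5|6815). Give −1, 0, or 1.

Reciprocity: 5 ≡ 1 and 6815 ≡ 3 (mod 4), so (5/6815) = +(6815/5).
Reduce top mod 5: now compute (0/5).
Top reduces to 0: gcd > 1, so the symbol is 0.

0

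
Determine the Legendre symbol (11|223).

Reciprocity: 11 ≡ 3 and 223 ≡ 3 (mod 4), so (11/223) = −(223/11).
Reduce top mod 11: now compute (3/11).
Reciprocity: 3 ≡ 3 and 11 ≡ 3 (mod 4), so (3/11) = −(11/3).
Reduce top mod 3: now compute (2/3).
Pull out 2: since 3 ≡ 3 (mod 8), (2/3) = -1.
Reached (1/3) = 1. Collecting the sign flips along the way, the symbol is -1.

-1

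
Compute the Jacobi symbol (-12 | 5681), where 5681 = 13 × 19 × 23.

First reduce: -12 ≡ 5669 (mod 5681).
Reciprocity: 5669 ≡ 1 and 5681 ≡ 1 (mod 4), so (5669/5681) = +(5681/5669).
Reduce top mod 5669: now compute (12/5669).
Pull out 2^2: since 5669 ≡ 5 (mod 8), (2/5669) = -1, so (2/5669)^2 = +1.
Reciprocity: 3 ≡ 3 and 5669 ≡ 1 (mod 4), so (3/5669) = +(5669/3).
Reduce top mod 3: now compute (2/3).
Pull out 2: since 3 ≡ 3 (mod 8), (2/3) = -1.
Reached (1/3) = 1. Collecting the sign flips along the way, the symbol is -1.

-1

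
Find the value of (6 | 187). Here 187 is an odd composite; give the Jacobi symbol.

1

Pull out 2: since 187 ≡ 3 (mod 8), (2/187) = -1.
Reciprocity: 3 ≡ 3 and 187 ≡ 3 (mod 4), so (3/187) = −(187/3).
Reduce top mod 3: now compute (1/3).
Reached (1/3) = 1. Collecting the sign flips along the way, the symbol is +1.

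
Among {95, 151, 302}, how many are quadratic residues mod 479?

(95/479) = -1 → non-residue.
(151/479) = +1 → QR.
(302/479) = +1 → QR.
Total quadratic residues among the 3: 2.

2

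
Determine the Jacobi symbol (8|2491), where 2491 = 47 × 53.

-1

Pull out 2^3: since 2491 ≡ 3 (mod 8), (2/2491) = -1, so (2/2491)^3 = -1.
Reached (1/2491) = 1. Collecting the sign flips along the way, the symbol is -1.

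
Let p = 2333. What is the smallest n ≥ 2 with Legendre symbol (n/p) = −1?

2

(2/2333) = −1, so 2 is the smallest positive non-residue mod 2333.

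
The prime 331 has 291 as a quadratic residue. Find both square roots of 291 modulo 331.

136, 195

Since 331 ≡ 3 (mod 4), a square root of 291 is 291^((331+1)/4) = 291^83 mod 331.
Repeated squaring: 291^2≡276, 291^4≡46, 291^8≡130, 291^16≡19, 291^32≡30, 291^64≡238 (mod 331).
291^83 = 291^(64+16+2+1) ≡ 195 (mod 331).
Check: 195² = 38025 ≡ 291 (mod 331). The two roots are 136 and 195.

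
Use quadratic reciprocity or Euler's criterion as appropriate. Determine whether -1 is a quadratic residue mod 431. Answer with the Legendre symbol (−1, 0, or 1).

-1

First reduce: -1 ≡ 430 (mod 431).
Pull out 2: since 431 ≡ 7 (mod 8), (2/431) = +1.
Reciprocity: 215 ≡ 3 and 431 ≡ 3 (mod 4), so (215/431) = −(431/215).
Reduce top mod 215: now compute (1/215).
Reached (1/215) = 1. Collecting the sign flips along the way, the symbol is -1.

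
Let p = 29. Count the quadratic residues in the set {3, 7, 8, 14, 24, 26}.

2

(3/29) = -1 → non-residue.
(7/29) = +1 → QR.
(8/29) = -1 → non-residue.
(14/29) = -1 → non-residue.
(24/29) = +1 → QR.
(26/29) = -1 → non-residue.
Total quadratic residues among the 6: 2.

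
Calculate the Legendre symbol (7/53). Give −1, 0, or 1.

Reciprocity: 7 ≡ 3 and 53 ≡ 1 (mod 4), so (7/53) = +(53/7).
Reduce top mod 7: now compute (4/7).
Pull out 2^2: since 7 ≡ 7 (mod 8), (2/7) = +1, so (2/7)^2 = +1.
Reached (1/7) = 1. Collecting the sign flips along the way, the symbol is +1.

1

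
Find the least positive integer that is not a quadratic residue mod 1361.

(2/1361) = +1, so 2 is a residue.
(3/1361) = −1, so 3 is the smallest positive non-residue mod 1361.

3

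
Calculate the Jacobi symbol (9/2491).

1

Reciprocity: 9 ≡ 1 and 2491 ≡ 3 (mod 4), so (9/2491) = +(2491/9).
Reduce top mod 9: now compute (7/9).
Reciprocity: 7 ≡ 3 and 9 ≡ 1 (mod 4), so (7/9) = +(9/7).
Reduce top mod 7: now compute (2/7).
Pull out 2: since 7 ≡ 7 (mod 8), (2/7) = +1.
Reached (1/7) = 1. Collecting the sign flips along the way, the symbol is +1.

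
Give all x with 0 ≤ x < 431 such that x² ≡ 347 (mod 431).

Since 431 ≡ 3 (mod 4), a square root of 347 is 347^((431+1)/4) = 347^108 mod 431.
Repeated squaring: 347^2≡160, 347^4≡171, 347^8≡364, 347^16≡179, 347^32≡147, 347^64≡59 (mod 431).
347^108 = 347^(64+32+8+4) ≡ 58 (mod 431).
Check: 58² = 3364 ≡ 347 (mod 431). The two roots are 58 and 373.

58, 373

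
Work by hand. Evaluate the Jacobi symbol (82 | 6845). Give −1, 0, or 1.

-1

Pull out 2: since 6845 ≡ 5 (mod 8), (2/6845) = -1.
Reciprocity: 41 ≡ 1 and 6845 ≡ 1 (mod 4), so (41/6845) = +(6845/41).
Reduce top mod 41: now compute (39/41).
Reciprocity: 39 ≡ 3 and 41 ≡ 1 (mod 4), so (39/41) = +(41/39).
Reduce top mod 39: now compute (2/39).
Pull out 2: since 39 ≡ 7 (mod 8), (2/39) = +1.
Reached (1/39) = 1. Collecting the sign flips along the way, the symbol is -1.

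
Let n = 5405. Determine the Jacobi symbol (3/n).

-1

Reciprocity: 3 ≡ 3 and 5405 ≡ 1 (mod 4), so (3/5405) = +(5405/3).
Reduce top mod 3: now compute (2/3).
Pull out 2: since 3 ≡ 3 (mod 8), (2/3) = -1.
Reached (1/3) = 1. Collecting the sign flips along the way, the symbol is -1.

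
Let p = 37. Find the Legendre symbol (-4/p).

1

First reduce: -4 ≡ 33 (mod 37).
Reciprocity: 33 ≡ 1 and 37 ≡ 1 (mod 4), so (33/37) = +(37/33).
Reduce top mod 33: now compute (4/33).
Pull out 2^2: since 33 ≡ 1 (mod 8), (2/33) = +1, so (2/33)^2 = +1.
Reached (1/33) = 1. Collecting the sign flips along the way, the symbol is +1.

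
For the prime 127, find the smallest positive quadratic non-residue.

3

(2/127) = +1, so 2 is a residue.
(3/127) = −1, so 3 is the smallest positive non-residue mod 127.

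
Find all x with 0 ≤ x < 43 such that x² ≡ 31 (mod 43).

Since 43 ≡ 3 (mod 4), a square root of 31 is 31^((43+1)/4) = 31^11 mod 43.
Repeated squaring: 31^2≡15, 31^4≡10, 31^8≡14 (mod 43).
31^11 = 31^(8+2+1) ≡ 17 (mod 43).
Check: 17² = 289 ≡ 31 (mod 43). The two roots are 17 and 26.

17, 26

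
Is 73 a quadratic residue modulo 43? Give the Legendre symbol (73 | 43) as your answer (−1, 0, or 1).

First reduce: 73 ≡ 30 (mod 43).
Pull out 2: since 43 ≡ 3 (mod 8), (2/43) = -1.
Reciprocity: 15 ≡ 3 and 43 ≡ 3 (mod 4), so (15/43) = −(43/15).
Reduce top mod 15: now compute (13/15).
Reciprocity: 13 ≡ 1 and 15 ≡ 3 (mod 4), so (13/15) = +(15/13).
Reduce top mod 13: now compute (2/13).
Pull out 2: since 13 ≡ 5 (mod 8), (2/13) = -1.
Reached (1/13) = 1. Collecting the sign flips along the way, the symbol is -1.

-1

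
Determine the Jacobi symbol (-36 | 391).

-1

First reduce: -36 ≡ 355 (mod 391).
Reciprocity: 355 ≡ 3 and 391 ≡ 3 (mod 4), so (355/391) = −(391/355).
Reduce top mod 355: now compute (36/355).
Pull out 2^2: since 355 ≡ 3 (mod 8), (2/355) = -1, so (2/355)^2 = +1.
Reciprocity: 9 ≡ 1 and 355 ≡ 3 (mod 4), so (9/355) = +(355/9).
Reduce top mod 9: now compute (4/9).
Pull out 2^2: since 9 ≡ 1 (mod 8), (2/9) = +1, so (2/9)^2 = +1.
Reached (1/9) = 1. Collecting the sign flips along the way, the symbol is -1.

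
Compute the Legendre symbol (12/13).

Euler's criterion: (12/13) ≡ 12^6 (mod 13).
12^2 ≡ 1 (mod 13)
12^4 ≡ 1 (mod 13)
12^6 = 12^(4+2) ≡ 1 (mod 13).
Result is 1, so (12/13) = 1.

1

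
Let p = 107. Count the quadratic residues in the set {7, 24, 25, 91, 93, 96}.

1

(7/107) = -1 → non-residue.
(24/107) = -1 → non-residue.
(25/107) = +1 → QR.
(91/107) = -1 → non-residue.
(93/107) = -1 → non-residue.
(96/107) = -1 → non-residue.
Total quadratic residues among the 6: 1.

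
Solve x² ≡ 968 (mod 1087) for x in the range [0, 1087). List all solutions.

Since 1087 ≡ 3 (mod 4), a square root of 968 is 968^((1087+1)/4) = 968^272 mod 1087.
Repeated squaring: 968^2≡30, 968^4≡900, 968^8≡185, 968^16≡528, 968^32≡512, 968^64≡177, 968^128≡893, 968^256≡678 (mod 1087).
968^272 = 968^(256+16) ≡ 361 (mod 1087).
Check: 361² = 130321 ≡ 968 (mod 1087). The two roots are 361 and 726.

361, 726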